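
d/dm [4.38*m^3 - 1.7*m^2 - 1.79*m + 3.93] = 13.14*m^2 - 3.4*m - 1.79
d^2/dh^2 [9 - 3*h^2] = -6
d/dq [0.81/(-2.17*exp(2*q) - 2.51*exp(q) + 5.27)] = (3.5154*exp(q) + 2.0331)*exp(q)/(2.17*exp(2*q) + 2.51*exp(q) - 5.27)^2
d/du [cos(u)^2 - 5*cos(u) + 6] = (5 - 2*cos(u))*sin(u)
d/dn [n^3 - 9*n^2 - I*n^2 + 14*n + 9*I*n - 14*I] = 3*n^2 - 18*n - 2*I*n + 14 + 9*I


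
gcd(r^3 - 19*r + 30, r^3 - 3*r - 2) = r - 2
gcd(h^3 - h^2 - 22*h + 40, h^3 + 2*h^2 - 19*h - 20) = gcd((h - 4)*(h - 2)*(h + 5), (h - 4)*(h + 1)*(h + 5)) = h^2 + h - 20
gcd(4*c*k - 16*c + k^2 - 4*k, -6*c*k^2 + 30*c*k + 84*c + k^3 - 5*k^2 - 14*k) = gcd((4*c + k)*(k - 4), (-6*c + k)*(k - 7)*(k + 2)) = 1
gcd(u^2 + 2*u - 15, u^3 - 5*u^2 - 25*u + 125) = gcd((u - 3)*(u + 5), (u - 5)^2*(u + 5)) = u + 5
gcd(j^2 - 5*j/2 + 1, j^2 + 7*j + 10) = 1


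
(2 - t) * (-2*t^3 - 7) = 2*t^4 - 4*t^3 + 7*t - 14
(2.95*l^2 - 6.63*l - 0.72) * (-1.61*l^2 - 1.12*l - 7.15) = -4.7495*l^4 + 7.3703*l^3 - 12.5077*l^2 + 48.2109*l + 5.148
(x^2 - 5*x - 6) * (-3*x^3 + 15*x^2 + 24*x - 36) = -3*x^5 + 30*x^4 - 33*x^3 - 246*x^2 + 36*x + 216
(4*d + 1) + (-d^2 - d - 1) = -d^2 + 3*d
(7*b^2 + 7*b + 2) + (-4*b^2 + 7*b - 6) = 3*b^2 + 14*b - 4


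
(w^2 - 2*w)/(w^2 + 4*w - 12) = w/(w + 6)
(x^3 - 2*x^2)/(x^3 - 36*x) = x*(x - 2)/(x^2 - 36)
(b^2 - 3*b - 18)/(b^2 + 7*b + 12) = (b - 6)/(b + 4)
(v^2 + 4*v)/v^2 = (v + 4)/v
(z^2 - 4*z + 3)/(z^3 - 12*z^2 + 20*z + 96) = (z^2 - 4*z + 3)/(z^3 - 12*z^2 + 20*z + 96)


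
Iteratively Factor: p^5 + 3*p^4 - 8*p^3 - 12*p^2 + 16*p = (p - 1)*(p^4 + 4*p^3 - 4*p^2 - 16*p) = p*(p - 1)*(p^3 + 4*p^2 - 4*p - 16) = p*(p - 1)*(p + 4)*(p^2 - 4) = p*(p - 1)*(p + 2)*(p + 4)*(p - 2)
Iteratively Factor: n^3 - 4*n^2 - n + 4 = (n - 1)*(n^2 - 3*n - 4) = (n - 4)*(n - 1)*(n + 1)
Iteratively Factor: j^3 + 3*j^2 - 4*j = (j + 4)*(j^2 - j) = (j - 1)*(j + 4)*(j)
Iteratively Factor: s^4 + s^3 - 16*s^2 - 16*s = (s + 1)*(s^3 - 16*s) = (s + 1)*(s + 4)*(s^2 - 4*s) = s*(s + 1)*(s + 4)*(s - 4)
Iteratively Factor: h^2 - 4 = (h - 2)*(h + 2)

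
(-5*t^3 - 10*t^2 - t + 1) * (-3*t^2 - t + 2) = 15*t^5 + 35*t^4 + 3*t^3 - 22*t^2 - 3*t + 2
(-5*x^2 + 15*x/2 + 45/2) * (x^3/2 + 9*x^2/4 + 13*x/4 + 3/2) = -5*x^5/2 - 15*x^4/2 + 95*x^3/8 + 135*x^2/2 + 675*x/8 + 135/4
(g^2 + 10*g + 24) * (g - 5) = g^3 + 5*g^2 - 26*g - 120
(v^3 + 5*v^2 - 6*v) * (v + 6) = v^4 + 11*v^3 + 24*v^2 - 36*v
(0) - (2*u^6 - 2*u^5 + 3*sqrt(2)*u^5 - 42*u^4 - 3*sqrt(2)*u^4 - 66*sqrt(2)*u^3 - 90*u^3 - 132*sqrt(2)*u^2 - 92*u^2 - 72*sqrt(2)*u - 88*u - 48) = -2*u^6 - 3*sqrt(2)*u^5 + 2*u^5 + 3*sqrt(2)*u^4 + 42*u^4 + 90*u^3 + 66*sqrt(2)*u^3 + 92*u^2 + 132*sqrt(2)*u^2 + 88*u + 72*sqrt(2)*u + 48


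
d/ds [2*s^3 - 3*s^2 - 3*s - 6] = 6*s^2 - 6*s - 3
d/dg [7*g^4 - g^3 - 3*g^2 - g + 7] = 28*g^3 - 3*g^2 - 6*g - 1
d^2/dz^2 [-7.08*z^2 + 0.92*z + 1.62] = -14.1600000000000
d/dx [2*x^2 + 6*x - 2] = 4*x + 6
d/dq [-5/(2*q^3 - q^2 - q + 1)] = 5*(6*q^2 - 2*q - 1)/(2*q^3 - q^2 - q + 1)^2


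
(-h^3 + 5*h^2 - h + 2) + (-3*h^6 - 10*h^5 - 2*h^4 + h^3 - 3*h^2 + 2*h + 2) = -3*h^6 - 10*h^5 - 2*h^4 + 2*h^2 + h + 4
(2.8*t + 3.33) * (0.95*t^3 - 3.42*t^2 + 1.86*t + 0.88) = 2.66*t^4 - 6.4125*t^3 - 6.1806*t^2 + 8.6578*t + 2.9304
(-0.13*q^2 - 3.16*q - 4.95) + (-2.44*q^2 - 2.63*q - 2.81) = -2.57*q^2 - 5.79*q - 7.76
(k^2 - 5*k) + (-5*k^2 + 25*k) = -4*k^2 + 20*k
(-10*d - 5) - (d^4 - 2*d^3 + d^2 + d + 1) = -d^4 + 2*d^3 - d^2 - 11*d - 6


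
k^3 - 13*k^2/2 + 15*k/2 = k*(k - 5)*(k - 3/2)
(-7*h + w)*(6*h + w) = -42*h^2 - h*w + w^2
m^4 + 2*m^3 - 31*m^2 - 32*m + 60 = (m - 5)*(m - 1)*(m + 2)*(m + 6)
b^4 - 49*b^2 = b^2*(b - 7)*(b + 7)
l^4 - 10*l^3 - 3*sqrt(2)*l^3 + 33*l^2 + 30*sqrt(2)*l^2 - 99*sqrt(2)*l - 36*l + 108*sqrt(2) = (l - 4)*(l - 3)^2*(l - 3*sqrt(2))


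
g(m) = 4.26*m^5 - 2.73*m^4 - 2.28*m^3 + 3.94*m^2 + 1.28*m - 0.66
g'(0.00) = 1.28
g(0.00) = -0.66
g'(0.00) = 1.28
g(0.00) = -0.66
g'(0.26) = 2.77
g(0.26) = -0.11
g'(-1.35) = 75.79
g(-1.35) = -17.77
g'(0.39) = 3.16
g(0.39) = 0.28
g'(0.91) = 9.16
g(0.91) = 2.84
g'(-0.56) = -1.27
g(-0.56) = -0.24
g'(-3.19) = 2466.70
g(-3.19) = -1580.56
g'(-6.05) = 30657.95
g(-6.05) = -37545.99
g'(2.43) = 566.03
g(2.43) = 258.76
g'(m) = 21.3*m^4 - 10.92*m^3 - 6.84*m^2 + 7.88*m + 1.28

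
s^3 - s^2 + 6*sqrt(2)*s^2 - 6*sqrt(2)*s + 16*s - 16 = (s - 1)*(s + 2*sqrt(2))*(s + 4*sqrt(2))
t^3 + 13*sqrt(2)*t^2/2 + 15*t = t*(t + 3*sqrt(2)/2)*(t + 5*sqrt(2))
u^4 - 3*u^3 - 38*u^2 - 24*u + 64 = (u - 8)*(u - 1)*(u + 2)*(u + 4)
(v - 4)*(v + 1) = v^2 - 3*v - 4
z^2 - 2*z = z*(z - 2)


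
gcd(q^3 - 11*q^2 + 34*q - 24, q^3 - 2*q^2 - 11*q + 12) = q^2 - 5*q + 4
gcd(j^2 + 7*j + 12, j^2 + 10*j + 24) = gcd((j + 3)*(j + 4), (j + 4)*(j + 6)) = j + 4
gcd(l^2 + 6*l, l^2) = l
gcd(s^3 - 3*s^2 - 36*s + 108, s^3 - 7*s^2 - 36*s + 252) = s^2 - 36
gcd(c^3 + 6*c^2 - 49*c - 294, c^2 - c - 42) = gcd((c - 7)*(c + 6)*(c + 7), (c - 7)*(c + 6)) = c^2 - c - 42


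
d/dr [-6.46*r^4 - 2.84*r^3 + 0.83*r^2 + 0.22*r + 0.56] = -25.84*r^3 - 8.52*r^2 + 1.66*r + 0.22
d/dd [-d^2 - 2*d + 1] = -2*d - 2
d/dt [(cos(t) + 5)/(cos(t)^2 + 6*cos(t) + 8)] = (cos(t)^2 + 10*cos(t) + 22)*sin(t)/(cos(t)^2 + 6*cos(t) + 8)^2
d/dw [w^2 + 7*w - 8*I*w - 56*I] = 2*w + 7 - 8*I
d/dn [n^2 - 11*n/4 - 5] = 2*n - 11/4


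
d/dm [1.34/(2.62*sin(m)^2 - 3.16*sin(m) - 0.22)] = (4.2344 - 7.0216*sin(m))*cos(m)/(-2.62*sin(m)^2 + 3.16*sin(m) + 0.22)^2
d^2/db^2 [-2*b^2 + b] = -4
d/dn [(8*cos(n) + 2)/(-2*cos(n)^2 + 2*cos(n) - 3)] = 4*(6*sin(n) - sin(2*n) - sin(3*n))/(2*cos(n) - cos(2*n) - 4)^2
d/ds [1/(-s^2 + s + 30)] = (2*s - 1)/(-s^2 + s + 30)^2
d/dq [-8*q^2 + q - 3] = 1 - 16*q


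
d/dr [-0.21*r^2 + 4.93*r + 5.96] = 4.93 - 0.42*r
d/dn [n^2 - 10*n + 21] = 2*n - 10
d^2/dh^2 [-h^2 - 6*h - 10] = -2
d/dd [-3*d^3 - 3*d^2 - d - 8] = -9*d^2 - 6*d - 1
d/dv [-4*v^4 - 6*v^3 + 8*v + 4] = -16*v^3 - 18*v^2 + 8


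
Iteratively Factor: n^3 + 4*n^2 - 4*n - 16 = (n + 2)*(n^2 + 2*n - 8) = (n - 2)*(n + 2)*(n + 4)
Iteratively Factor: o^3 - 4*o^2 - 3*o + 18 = (o + 2)*(o^2 - 6*o + 9) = (o - 3)*(o + 2)*(o - 3)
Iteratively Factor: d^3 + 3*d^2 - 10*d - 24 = (d - 3)*(d^2 + 6*d + 8) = (d - 3)*(d + 2)*(d + 4)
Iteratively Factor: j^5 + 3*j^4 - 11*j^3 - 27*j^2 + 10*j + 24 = (j + 1)*(j^4 + 2*j^3 - 13*j^2 - 14*j + 24) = (j + 1)*(j + 2)*(j^3 - 13*j + 12) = (j - 3)*(j + 1)*(j + 2)*(j^2 + 3*j - 4) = (j - 3)*(j + 1)*(j + 2)*(j + 4)*(j - 1)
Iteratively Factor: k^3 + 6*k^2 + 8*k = (k + 4)*(k^2 + 2*k) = (k + 2)*(k + 4)*(k)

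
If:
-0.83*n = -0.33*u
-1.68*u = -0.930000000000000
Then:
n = 0.22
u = 0.55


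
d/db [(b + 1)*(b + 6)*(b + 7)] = 3*b^2 + 28*b + 55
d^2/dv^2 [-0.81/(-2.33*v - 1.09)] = 8.794818/(2.33*v + 1.09)^3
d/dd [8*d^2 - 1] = 16*d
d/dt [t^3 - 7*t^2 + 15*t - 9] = 3*t^2 - 14*t + 15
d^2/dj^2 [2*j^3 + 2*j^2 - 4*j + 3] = 12*j + 4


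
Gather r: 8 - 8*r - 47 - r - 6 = -9*r - 45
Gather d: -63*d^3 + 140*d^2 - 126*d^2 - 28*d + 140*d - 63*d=-63*d^3 + 14*d^2 + 49*d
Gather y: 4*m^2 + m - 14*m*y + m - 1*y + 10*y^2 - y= 4*m^2 + 2*m + 10*y^2 + y*(-14*m - 2)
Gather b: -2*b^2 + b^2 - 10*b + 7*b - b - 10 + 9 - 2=-b^2 - 4*b - 3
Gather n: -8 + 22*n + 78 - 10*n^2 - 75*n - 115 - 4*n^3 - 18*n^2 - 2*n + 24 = -4*n^3 - 28*n^2 - 55*n - 21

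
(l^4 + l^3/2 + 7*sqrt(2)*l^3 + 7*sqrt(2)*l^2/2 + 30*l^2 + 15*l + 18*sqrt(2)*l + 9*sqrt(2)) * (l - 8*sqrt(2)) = l^5 - sqrt(2)*l^4 + l^4/2 - 82*l^3 - sqrt(2)*l^3/2 - 222*sqrt(2)*l^2 - 41*l^2 - 288*l - 111*sqrt(2)*l - 144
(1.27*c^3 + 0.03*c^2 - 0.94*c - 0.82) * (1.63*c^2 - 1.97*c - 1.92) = 2.0701*c^5 - 2.453*c^4 - 4.0297*c^3 + 0.4576*c^2 + 3.4202*c + 1.5744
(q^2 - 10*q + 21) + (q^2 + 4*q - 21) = 2*q^2 - 6*q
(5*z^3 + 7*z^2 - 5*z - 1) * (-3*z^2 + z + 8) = -15*z^5 - 16*z^4 + 62*z^3 + 54*z^2 - 41*z - 8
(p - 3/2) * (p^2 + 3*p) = p^3 + 3*p^2/2 - 9*p/2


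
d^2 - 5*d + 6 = (d - 3)*(d - 2)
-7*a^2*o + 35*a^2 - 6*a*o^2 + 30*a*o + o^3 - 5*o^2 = (-7*a + o)*(a + o)*(o - 5)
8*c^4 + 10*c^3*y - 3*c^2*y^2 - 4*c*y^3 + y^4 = (-4*c + y)*(-2*c + y)*(c + y)^2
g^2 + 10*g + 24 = (g + 4)*(g + 6)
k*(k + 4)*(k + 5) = k^3 + 9*k^2 + 20*k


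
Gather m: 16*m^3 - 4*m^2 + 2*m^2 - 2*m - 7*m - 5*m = 16*m^3 - 2*m^2 - 14*m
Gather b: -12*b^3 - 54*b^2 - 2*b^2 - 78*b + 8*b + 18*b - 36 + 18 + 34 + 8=-12*b^3 - 56*b^2 - 52*b + 24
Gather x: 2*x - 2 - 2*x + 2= 0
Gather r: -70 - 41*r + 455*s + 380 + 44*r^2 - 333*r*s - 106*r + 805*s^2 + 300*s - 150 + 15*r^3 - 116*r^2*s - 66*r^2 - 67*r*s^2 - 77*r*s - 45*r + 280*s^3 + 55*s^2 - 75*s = 15*r^3 + r^2*(-116*s - 22) + r*(-67*s^2 - 410*s - 192) + 280*s^3 + 860*s^2 + 680*s + 160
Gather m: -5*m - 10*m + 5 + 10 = 15 - 15*m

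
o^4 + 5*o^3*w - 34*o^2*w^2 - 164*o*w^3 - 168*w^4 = (o - 6*w)*(o + 2*w)^2*(o + 7*w)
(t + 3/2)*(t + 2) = t^2 + 7*t/2 + 3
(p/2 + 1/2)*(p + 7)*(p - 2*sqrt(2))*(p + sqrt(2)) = p^4/2 - sqrt(2)*p^3/2 + 4*p^3 - 4*sqrt(2)*p^2 + 3*p^2/2 - 16*p - 7*sqrt(2)*p/2 - 14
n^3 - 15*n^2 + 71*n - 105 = (n - 7)*(n - 5)*(n - 3)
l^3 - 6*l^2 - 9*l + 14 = (l - 7)*(l - 1)*(l + 2)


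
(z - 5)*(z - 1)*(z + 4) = z^3 - 2*z^2 - 19*z + 20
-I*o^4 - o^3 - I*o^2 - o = o*(o - I)^2*(-I*o + 1)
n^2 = n^2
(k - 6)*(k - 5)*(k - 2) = k^3 - 13*k^2 + 52*k - 60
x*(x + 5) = x^2 + 5*x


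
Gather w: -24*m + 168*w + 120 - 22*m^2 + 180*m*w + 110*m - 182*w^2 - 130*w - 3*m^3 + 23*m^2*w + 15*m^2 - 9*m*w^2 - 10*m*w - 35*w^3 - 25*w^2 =-3*m^3 - 7*m^2 + 86*m - 35*w^3 + w^2*(-9*m - 207) + w*(23*m^2 + 170*m + 38) + 120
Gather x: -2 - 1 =-3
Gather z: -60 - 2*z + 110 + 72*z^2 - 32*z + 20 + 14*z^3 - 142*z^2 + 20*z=14*z^3 - 70*z^2 - 14*z + 70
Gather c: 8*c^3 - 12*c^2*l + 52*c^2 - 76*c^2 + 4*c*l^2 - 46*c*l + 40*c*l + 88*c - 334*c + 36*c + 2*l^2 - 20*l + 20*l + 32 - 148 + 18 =8*c^3 + c^2*(-12*l - 24) + c*(4*l^2 - 6*l - 210) + 2*l^2 - 98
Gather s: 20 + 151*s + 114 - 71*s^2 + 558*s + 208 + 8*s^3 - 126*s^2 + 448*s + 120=8*s^3 - 197*s^2 + 1157*s + 462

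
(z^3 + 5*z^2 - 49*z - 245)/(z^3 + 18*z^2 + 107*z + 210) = (z - 7)/(z + 6)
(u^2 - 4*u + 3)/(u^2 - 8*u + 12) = (u^2 - 4*u + 3)/(u^2 - 8*u + 12)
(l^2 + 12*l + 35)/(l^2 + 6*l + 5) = (l + 7)/(l + 1)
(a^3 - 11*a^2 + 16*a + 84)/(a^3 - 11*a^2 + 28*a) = (a^2 - 4*a - 12)/(a*(a - 4))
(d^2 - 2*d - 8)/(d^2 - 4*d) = (d + 2)/d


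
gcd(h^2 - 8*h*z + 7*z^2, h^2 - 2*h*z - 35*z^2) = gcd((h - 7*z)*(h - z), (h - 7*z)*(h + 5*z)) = -h + 7*z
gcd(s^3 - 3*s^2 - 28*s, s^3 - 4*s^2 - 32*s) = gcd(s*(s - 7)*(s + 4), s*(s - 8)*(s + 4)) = s^2 + 4*s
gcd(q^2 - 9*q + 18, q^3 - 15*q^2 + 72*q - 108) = q^2 - 9*q + 18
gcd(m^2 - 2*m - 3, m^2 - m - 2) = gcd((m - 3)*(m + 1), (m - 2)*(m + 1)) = m + 1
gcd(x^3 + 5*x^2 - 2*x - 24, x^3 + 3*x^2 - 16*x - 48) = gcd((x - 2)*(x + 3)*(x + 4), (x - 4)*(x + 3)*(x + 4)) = x^2 + 7*x + 12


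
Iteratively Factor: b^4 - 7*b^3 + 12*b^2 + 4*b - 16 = (b - 4)*(b^3 - 3*b^2 + 4) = (b - 4)*(b - 2)*(b^2 - b - 2) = (b - 4)*(b - 2)*(b + 1)*(b - 2)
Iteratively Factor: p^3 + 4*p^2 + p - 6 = (p - 1)*(p^2 + 5*p + 6) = (p - 1)*(p + 2)*(p + 3)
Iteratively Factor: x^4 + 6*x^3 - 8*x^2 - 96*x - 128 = (x + 4)*(x^3 + 2*x^2 - 16*x - 32) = (x - 4)*(x + 4)*(x^2 + 6*x + 8) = (x - 4)*(x + 2)*(x + 4)*(x + 4)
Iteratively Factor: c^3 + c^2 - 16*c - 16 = (c - 4)*(c^2 + 5*c + 4) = (c - 4)*(c + 1)*(c + 4)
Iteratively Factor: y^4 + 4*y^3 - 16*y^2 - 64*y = (y)*(y^3 + 4*y^2 - 16*y - 64) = y*(y - 4)*(y^2 + 8*y + 16) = y*(y - 4)*(y + 4)*(y + 4)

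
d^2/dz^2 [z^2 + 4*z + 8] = 2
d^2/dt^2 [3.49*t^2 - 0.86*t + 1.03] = 6.98000000000000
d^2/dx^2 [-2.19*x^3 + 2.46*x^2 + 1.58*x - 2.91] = 4.92 - 13.14*x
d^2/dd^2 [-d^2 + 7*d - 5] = -2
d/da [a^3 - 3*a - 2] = 3*a^2 - 3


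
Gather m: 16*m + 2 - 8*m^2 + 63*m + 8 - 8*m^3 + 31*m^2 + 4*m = -8*m^3 + 23*m^2 + 83*m + 10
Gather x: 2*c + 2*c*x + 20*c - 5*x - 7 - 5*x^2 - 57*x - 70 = 22*c - 5*x^2 + x*(2*c - 62) - 77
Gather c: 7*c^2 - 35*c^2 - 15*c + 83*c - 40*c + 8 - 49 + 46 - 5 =-28*c^2 + 28*c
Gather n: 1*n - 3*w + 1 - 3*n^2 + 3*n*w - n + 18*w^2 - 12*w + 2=-3*n^2 + 3*n*w + 18*w^2 - 15*w + 3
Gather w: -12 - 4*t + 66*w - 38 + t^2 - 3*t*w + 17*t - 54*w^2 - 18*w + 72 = t^2 + 13*t - 54*w^2 + w*(48 - 3*t) + 22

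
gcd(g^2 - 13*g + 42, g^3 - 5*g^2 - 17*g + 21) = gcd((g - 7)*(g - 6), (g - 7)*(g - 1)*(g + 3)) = g - 7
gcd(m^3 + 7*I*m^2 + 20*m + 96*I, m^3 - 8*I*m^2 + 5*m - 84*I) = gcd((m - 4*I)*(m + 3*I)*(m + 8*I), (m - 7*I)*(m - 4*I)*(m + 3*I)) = m^2 - I*m + 12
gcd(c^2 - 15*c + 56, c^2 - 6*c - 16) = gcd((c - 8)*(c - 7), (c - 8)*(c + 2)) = c - 8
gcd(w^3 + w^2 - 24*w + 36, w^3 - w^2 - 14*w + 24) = w^2 - 5*w + 6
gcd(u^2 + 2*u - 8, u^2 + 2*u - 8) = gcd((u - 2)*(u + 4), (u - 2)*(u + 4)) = u^2 + 2*u - 8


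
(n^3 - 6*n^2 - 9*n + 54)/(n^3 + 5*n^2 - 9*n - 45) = (n - 6)/(n + 5)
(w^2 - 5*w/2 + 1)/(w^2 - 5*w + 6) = (w - 1/2)/(w - 3)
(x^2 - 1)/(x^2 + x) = (x - 1)/x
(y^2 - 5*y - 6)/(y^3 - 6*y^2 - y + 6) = 1/(y - 1)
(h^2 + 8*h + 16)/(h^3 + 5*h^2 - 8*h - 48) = 1/(h - 3)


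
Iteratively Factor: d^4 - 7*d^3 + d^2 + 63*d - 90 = (d - 5)*(d^3 - 2*d^2 - 9*d + 18) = (d - 5)*(d + 3)*(d^2 - 5*d + 6) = (d - 5)*(d - 3)*(d + 3)*(d - 2)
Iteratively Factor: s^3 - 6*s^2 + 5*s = (s - 5)*(s^2 - s) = s*(s - 5)*(s - 1)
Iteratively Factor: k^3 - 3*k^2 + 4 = (k + 1)*(k^2 - 4*k + 4) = (k - 2)*(k + 1)*(k - 2)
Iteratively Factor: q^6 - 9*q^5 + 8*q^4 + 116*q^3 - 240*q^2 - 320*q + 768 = (q + 3)*(q^5 - 12*q^4 + 44*q^3 - 16*q^2 - 192*q + 256) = (q + 2)*(q + 3)*(q^4 - 14*q^3 + 72*q^2 - 160*q + 128) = (q - 4)*(q + 2)*(q + 3)*(q^3 - 10*q^2 + 32*q - 32) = (q - 4)^2*(q + 2)*(q + 3)*(q^2 - 6*q + 8) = (q - 4)^2*(q - 2)*(q + 2)*(q + 3)*(q - 4)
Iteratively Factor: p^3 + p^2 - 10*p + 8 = (p - 2)*(p^2 + 3*p - 4) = (p - 2)*(p - 1)*(p + 4)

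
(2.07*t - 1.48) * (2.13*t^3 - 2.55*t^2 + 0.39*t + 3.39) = 4.4091*t^4 - 8.4309*t^3 + 4.5813*t^2 + 6.4401*t - 5.0172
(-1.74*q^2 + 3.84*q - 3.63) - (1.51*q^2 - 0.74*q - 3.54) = -3.25*q^2 + 4.58*q - 0.0899999999999999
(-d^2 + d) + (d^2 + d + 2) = 2*d + 2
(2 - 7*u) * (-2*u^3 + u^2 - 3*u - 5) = 14*u^4 - 11*u^3 + 23*u^2 + 29*u - 10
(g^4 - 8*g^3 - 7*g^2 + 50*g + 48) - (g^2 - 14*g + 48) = g^4 - 8*g^3 - 8*g^2 + 64*g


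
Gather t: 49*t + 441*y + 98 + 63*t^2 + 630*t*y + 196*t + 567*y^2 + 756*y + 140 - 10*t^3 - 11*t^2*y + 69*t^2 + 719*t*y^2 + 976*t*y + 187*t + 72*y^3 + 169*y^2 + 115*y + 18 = -10*t^3 + t^2*(132 - 11*y) + t*(719*y^2 + 1606*y + 432) + 72*y^3 + 736*y^2 + 1312*y + 256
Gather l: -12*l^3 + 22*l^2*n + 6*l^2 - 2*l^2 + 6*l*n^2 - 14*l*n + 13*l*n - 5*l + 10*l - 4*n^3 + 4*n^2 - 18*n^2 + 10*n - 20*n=-12*l^3 + l^2*(22*n + 4) + l*(6*n^2 - n + 5) - 4*n^3 - 14*n^2 - 10*n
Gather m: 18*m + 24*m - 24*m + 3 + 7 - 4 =18*m + 6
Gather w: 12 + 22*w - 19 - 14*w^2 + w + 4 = -14*w^2 + 23*w - 3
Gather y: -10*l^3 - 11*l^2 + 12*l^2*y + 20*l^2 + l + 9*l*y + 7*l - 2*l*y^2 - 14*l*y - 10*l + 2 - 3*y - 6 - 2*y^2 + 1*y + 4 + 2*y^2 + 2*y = -10*l^3 + 9*l^2 - 2*l*y^2 - 2*l + y*(12*l^2 - 5*l)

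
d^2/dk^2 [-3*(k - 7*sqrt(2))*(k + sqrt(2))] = -6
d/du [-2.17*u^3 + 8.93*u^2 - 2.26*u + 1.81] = -6.51*u^2 + 17.86*u - 2.26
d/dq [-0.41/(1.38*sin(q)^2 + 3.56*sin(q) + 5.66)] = (1.1316*sin(q) + 1.4596)*cos(q)/(1.38*sin(q)^2 + 3.56*sin(q) + 5.66)^2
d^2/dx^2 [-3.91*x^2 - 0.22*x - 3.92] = -7.82000000000000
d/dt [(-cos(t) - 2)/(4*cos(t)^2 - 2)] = (2*sin(t)^2 - 8*cos(t) - 3)*sin(t)/(2*cos(2*t)^2)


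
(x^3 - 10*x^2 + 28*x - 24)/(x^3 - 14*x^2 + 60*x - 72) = (x - 2)/(x - 6)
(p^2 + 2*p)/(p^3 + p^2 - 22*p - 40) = p/(p^2 - p - 20)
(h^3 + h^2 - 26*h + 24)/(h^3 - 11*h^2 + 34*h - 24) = (h + 6)/(h - 6)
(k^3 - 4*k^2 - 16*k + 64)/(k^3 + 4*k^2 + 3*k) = (k^3 - 4*k^2 - 16*k + 64)/(k*(k^2 + 4*k + 3))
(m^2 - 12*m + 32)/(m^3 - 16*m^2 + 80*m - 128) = 1/(m - 4)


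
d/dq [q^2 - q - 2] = 2*q - 1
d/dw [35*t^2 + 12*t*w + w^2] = 12*t + 2*w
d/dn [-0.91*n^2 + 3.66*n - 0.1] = 3.66 - 1.82*n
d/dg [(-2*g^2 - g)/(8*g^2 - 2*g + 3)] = 3*(4*g^2 - 4*g - 1)/(64*g^4 - 32*g^3 + 52*g^2 - 12*g + 9)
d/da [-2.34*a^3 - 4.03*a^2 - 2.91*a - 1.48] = -7.02*a^2 - 8.06*a - 2.91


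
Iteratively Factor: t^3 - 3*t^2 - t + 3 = (t + 1)*(t^2 - 4*t + 3) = (t - 3)*(t + 1)*(t - 1)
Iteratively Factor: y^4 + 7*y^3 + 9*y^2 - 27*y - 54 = (y + 3)*(y^3 + 4*y^2 - 3*y - 18) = (y + 3)^2*(y^2 + y - 6) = (y - 2)*(y + 3)^2*(y + 3)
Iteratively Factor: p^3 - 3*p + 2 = (p + 2)*(p^2 - 2*p + 1) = (p - 1)*(p + 2)*(p - 1)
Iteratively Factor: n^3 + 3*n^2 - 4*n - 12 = (n + 3)*(n^2 - 4) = (n + 2)*(n + 3)*(n - 2)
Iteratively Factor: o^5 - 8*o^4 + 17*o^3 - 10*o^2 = (o - 1)*(o^4 - 7*o^3 + 10*o^2) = o*(o - 1)*(o^3 - 7*o^2 + 10*o) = o^2*(o - 1)*(o^2 - 7*o + 10) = o^2*(o - 2)*(o - 1)*(o - 5)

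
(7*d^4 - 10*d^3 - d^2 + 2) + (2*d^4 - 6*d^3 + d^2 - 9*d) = 9*d^4 - 16*d^3 - 9*d + 2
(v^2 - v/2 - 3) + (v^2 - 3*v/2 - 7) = 2*v^2 - 2*v - 10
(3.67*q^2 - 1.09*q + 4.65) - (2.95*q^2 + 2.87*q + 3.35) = 0.72*q^2 - 3.96*q + 1.3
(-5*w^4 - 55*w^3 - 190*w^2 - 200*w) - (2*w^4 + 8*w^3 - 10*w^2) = -7*w^4 - 63*w^3 - 180*w^2 - 200*w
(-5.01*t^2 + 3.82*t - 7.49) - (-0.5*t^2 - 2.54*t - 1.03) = -4.51*t^2 + 6.36*t - 6.46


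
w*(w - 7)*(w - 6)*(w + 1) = w^4 - 12*w^3 + 29*w^2 + 42*w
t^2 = t^2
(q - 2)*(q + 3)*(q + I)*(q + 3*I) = q^4 + q^3 + 4*I*q^3 - 9*q^2 + 4*I*q^2 - 3*q - 24*I*q + 18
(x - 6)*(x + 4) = x^2 - 2*x - 24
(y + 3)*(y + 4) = y^2 + 7*y + 12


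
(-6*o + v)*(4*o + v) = -24*o^2 - 2*o*v + v^2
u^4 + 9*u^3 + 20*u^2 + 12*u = u*(u + 1)*(u + 2)*(u + 6)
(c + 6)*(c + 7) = c^2 + 13*c + 42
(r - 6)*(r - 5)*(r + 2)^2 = r^4 - 7*r^3 - 10*r^2 + 76*r + 120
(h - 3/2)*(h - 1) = h^2 - 5*h/2 + 3/2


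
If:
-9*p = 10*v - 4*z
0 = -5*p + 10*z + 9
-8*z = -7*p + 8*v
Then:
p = -252/215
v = 99/215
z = -639/430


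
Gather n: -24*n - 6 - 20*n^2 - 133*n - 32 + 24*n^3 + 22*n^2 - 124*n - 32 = 24*n^3 + 2*n^2 - 281*n - 70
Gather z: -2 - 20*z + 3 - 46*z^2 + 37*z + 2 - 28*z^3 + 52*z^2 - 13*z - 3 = -28*z^3 + 6*z^2 + 4*z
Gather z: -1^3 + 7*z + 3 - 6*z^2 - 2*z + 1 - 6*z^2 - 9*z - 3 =-12*z^2 - 4*z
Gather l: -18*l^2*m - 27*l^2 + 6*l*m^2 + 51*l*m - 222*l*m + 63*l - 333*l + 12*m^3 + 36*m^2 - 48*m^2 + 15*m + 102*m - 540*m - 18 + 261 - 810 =l^2*(-18*m - 27) + l*(6*m^2 - 171*m - 270) + 12*m^3 - 12*m^2 - 423*m - 567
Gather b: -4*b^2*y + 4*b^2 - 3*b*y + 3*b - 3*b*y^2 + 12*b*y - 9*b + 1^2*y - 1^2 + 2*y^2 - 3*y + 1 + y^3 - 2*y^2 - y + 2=b^2*(4 - 4*y) + b*(-3*y^2 + 9*y - 6) + y^3 - 3*y + 2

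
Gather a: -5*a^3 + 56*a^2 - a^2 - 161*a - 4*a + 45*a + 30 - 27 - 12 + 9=-5*a^3 + 55*a^2 - 120*a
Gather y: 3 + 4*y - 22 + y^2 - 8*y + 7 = y^2 - 4*y - 12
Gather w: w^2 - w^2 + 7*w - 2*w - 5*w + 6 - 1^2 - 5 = 0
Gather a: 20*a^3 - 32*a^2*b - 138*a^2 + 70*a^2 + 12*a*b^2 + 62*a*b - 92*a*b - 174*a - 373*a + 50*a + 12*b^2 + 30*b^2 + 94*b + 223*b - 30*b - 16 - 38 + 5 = 20*a^3 + a^2*(-32*b - 68) + a*(12*b^2 - 30*b - 497) + 42*b^2 + 287*b - 49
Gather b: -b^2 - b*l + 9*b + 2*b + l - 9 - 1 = -b^2 + b*(11 - l) + l - 10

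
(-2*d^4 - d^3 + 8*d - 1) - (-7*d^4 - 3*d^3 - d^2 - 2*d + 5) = 5*d^4 + 2*d^3 + d^2 + 10*d - 6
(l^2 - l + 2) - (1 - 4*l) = l^2 + 3*l + 1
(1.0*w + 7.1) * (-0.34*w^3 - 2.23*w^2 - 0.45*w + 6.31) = -0.34*w^4 - 4.644*w^3 - 16.283*w^2 + 3.115*w + 44.801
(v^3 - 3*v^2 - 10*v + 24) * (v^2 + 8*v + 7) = v^5 + 5*v^4 - 27*v^3 - 77*v^2 + 122*v + 168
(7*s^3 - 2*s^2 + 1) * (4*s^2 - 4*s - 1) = 28*s^5 - 36*s^4 + s^3 + 6*s^2 - 4*s - 1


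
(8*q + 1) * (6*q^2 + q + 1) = 48*q^3 + 14*q^2 + 9*q + 1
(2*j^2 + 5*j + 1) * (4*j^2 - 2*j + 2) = 8*j^4 + 16*j^3 - 2*j^2 + 8*j + 2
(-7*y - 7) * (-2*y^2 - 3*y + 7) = 14*y^3 + 35*y^2 - 28*y - 49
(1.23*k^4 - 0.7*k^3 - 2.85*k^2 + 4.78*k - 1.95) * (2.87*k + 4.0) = 3.5301*k^5 + 2.911*k^4 - 10.9795*k^3 + 2.3186*k^2 + 13.5235*k - 7.8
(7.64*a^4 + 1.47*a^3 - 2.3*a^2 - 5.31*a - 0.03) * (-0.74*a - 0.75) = -5.6536*a^5 - 6.8178*a^4 + 0.5995*a^3 + 5.6544*a^2 + 4.0047*a + 0.0225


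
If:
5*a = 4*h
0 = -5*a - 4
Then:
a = -4/5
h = -1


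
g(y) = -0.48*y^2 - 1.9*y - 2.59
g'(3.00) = -4.78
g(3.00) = -12.61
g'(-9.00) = 6.74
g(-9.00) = -24.37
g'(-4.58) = 2.50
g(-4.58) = -3.96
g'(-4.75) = 2.66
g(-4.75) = -4.40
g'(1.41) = -3.25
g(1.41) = -6.22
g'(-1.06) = -0.88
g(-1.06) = -1.12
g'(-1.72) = -0.25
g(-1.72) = -0.74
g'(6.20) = -7.85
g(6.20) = -32.82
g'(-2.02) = 0.04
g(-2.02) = -0.71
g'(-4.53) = 2.45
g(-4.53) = -3.83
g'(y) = -0.96*y - 1.9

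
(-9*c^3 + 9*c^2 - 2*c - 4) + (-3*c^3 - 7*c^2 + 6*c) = -12*c^3 + 2*c^2 + 4*c - 4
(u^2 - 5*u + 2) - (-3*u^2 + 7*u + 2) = 4*u^2 - 12*u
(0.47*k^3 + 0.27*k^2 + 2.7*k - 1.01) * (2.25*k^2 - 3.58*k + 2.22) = 1.0575*k^5 - 1.0751*k^4 + 6.1518*k^3 - 11.3391*k^2 + 9.6098*k - 2.2422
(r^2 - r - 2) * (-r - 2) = -r^3 - r^2 + 4*r + 4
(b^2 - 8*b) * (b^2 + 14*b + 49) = b^4 + 6*b^3 - 63*b^2 - 392*b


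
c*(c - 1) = c^2 - c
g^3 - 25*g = g*(g - 5)*(g + 5)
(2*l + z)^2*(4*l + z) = 16*l^3 + 20*l^2*z + 8*l*z^2 + z^3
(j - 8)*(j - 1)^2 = j^3 - 10*j^2 + 17*j - 8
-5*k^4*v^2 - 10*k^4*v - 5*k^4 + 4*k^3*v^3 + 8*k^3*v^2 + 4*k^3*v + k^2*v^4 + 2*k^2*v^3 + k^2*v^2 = (-k + v)*(5*k + v)*(k*v + k)^2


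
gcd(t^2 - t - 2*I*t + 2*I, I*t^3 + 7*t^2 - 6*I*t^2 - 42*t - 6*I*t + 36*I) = 1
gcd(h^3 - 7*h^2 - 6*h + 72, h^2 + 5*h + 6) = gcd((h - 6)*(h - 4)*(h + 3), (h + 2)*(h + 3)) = h + 3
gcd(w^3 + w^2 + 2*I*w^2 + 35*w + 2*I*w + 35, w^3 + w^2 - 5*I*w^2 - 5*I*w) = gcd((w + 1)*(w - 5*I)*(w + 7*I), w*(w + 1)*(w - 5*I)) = w^2 + w*(1 - 5*I) - 5*I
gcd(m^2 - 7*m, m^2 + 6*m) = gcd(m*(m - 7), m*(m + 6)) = m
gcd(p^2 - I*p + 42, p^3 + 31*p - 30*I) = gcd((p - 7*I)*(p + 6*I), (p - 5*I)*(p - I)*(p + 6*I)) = p + 6*I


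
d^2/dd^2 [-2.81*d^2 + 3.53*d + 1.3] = -5.62000000000000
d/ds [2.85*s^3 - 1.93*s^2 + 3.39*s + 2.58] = 8.55*s^2 - 3.86*s + 3.39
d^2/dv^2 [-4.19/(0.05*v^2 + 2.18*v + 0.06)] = (0.02095*v^2 + 0.91342*v - 4.19*(0.1*v + 2.18)*(0.2*v + 4.36) + 0.02514)/(0.05*v^2 + 2.18*v + 0.06)^3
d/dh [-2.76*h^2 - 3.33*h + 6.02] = -5.52*h - 3.33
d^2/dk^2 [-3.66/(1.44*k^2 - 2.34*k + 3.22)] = (15.178752*k^2 - 24.665472*k - 3.66*(2.88*k - 2.34)*(5.76*k - 4.68) + 33.941376)/(1.44*k^2 - 2.34*k + 3.22)^3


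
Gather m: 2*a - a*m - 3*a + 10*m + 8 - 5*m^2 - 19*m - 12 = -a - 5*m^2 + m*(-a - 9) - 4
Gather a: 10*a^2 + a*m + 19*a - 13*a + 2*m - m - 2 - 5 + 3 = 10*a^2 + a*(m + 6) + m - 4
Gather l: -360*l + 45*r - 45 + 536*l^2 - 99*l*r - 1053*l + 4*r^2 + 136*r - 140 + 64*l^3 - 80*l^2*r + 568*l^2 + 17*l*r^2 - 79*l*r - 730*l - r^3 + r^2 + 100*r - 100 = 64*l^3 + l^2*(1104 - 80*r) + l*(17*r^2 - 178*r - 2143) - r^3 + 5*r^2 + 281*r - 285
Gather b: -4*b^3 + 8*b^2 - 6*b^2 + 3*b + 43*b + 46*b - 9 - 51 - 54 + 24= -4*b^3 + 2*b^2 + 92*b - 90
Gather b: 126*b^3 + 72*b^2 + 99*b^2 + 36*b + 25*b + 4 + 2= 126*b^3 + 171*b^2 + 61*b + 6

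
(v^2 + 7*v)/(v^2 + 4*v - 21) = v/(v - 3)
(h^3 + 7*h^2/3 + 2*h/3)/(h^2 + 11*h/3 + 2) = h*(3*h^2 + 7*h + 2)/(3*h^2 + 11*h + 6)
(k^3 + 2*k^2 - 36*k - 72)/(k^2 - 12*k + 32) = (k^3 + 2*k^2 - 36*k - 72)/(k^2 - 12*k + 32)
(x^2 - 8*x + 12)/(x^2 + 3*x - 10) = (x - 6)/(x + 5)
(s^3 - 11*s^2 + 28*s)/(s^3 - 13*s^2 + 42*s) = (s - 4)/(s - 6)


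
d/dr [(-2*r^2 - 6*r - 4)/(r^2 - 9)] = 2*(3*r^2 + 22*r + 27)/(r^4 - 18*r^2 + 81)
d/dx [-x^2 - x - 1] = -2*x - 1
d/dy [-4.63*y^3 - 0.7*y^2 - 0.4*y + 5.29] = -13.89*y^2 - 1.4*y - 0.4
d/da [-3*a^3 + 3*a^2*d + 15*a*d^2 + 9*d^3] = -9*a^2 + 6*a*d + 15*d^2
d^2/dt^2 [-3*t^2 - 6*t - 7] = -6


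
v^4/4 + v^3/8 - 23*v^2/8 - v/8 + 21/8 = (v/4 + 1/4)*(v - 3)*(v - 1)*(v + 7/2)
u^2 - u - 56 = (u - 8)*(u + 7)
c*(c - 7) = c^2 - 7*c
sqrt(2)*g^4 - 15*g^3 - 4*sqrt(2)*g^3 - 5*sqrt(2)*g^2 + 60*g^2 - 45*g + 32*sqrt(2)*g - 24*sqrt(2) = (g - 3)*(g - 1)*(g - 8*sqrt(2))*(sqrt(2)*g + 1)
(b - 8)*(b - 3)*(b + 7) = b^3 - 4*b^2 - 53*b + 168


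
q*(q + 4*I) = q^2 + 4*I*q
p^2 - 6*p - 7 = (p - 7)*(p + 1)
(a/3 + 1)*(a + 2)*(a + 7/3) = a^3/3 + 22*a^2/9 + 53*a/9 + 14/3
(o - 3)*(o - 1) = o^2 - 4*o + 3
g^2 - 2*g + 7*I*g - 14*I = (g - 2)*(g + 7*I)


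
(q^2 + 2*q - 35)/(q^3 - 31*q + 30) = (q + 7)/(q^2 + 5*q - 6)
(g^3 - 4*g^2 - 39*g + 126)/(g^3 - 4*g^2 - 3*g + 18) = (g^2 - g - 42)/(g^2 - g - 6)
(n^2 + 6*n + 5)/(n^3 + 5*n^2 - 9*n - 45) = (n + 1)/(n^2 - 9)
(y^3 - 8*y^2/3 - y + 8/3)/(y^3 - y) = (y - 8/3)/y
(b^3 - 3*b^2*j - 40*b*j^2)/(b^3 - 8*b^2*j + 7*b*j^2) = (b^2 - 3*b*j - 40*j^2)/(b^2 - 8*b*j + 7*j^2)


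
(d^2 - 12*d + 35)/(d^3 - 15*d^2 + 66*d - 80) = (d - 7)/(d^2 - 10*d + 16)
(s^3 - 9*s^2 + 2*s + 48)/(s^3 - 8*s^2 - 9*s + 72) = (s + 2)/(s + 3)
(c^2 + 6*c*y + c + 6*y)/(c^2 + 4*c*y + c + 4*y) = (c + 6*y)/(c + 4*y)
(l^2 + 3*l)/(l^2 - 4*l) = (l + 3)/(l - 4)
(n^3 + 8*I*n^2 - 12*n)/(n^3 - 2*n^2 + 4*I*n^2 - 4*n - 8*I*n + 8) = n*(n + 6*I)/(n^2 + 2*n*(-1 + I) - 4*I)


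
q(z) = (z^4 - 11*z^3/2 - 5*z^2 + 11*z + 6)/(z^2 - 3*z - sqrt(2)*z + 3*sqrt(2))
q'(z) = (-2*z + sqrt(2) + 3)*(z^4 - 11*z^3/2 - 5*z^2 + 11*z + 6)/(z^2 - 3*z - sqrt(2)*z + 3*sqrt(2))^2 + (4*z^3 - 33*z^2/2 - 10*z + 11)/(z^2 - 3*z - sqrt(2)*z + 3*sqrt(2))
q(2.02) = 35.15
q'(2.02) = 51.21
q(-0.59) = -0.14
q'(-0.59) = 1.33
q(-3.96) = 12.61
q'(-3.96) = -8.05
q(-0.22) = 0.65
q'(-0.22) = 2.94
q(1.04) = 9.56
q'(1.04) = 13.06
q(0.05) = 1.62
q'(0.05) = 4.34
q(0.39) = 3.45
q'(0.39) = 6.50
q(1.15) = 11.09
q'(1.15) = 14.76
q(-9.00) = 80.60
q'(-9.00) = -18.76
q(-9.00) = 80.60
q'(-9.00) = -18.76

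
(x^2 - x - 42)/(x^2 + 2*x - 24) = (x - 7)/(x - 4)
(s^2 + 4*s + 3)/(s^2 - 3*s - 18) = (s + 1)/(s - 6)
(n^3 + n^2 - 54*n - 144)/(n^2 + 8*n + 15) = (n^2 - 2*n - 48)/(n + 5)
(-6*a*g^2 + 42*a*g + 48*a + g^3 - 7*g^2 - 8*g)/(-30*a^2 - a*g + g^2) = (g^2 - 7*g - 8)/(5*a + g)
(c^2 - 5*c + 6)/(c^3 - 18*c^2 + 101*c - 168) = (c - 2)/(c^2 - 15*c + 56)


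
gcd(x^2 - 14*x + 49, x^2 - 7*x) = x - 7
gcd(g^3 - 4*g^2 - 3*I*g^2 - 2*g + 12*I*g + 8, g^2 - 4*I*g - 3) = g - I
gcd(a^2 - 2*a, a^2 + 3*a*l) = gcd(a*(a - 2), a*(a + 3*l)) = a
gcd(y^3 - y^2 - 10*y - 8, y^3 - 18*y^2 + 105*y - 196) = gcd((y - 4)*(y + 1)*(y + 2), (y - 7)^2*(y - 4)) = y - 4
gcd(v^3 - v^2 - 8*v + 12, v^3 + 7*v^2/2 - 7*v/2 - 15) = v^2 + v - 6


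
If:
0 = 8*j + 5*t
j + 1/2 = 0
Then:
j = -1/2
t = 4/5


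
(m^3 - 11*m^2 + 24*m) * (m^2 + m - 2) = m^5 - 10*m^4 + 11*m^3 + 46*m^2 - 48*m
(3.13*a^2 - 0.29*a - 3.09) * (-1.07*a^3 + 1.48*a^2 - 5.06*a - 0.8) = -3.3491*a^5 + 4.9427*a^4 - 12.9607*a^3 - 5.6098*a^2 + 15.8674*a + 2.472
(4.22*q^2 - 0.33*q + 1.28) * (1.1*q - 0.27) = 4.642*q^3 - 1.5024*q^2 + 1.4971*q - 0.3456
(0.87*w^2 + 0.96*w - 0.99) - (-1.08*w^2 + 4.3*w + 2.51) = 1.95*w^2 - 3.34*w - 3.5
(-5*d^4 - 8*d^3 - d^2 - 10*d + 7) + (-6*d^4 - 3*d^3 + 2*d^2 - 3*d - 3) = -11*d^4 - 11*d^3 + d^2 - 13*d + 4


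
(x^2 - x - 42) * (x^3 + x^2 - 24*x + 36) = x^5 - 67*x^3 + 18*x^2 + 972*x - 1512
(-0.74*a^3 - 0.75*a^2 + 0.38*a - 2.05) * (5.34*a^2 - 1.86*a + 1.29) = -3.9516*a^5 - 2.6286*a^4 + 2.4696*a^3 - 12.6213*a^2 + 4.3032*a - 2.6445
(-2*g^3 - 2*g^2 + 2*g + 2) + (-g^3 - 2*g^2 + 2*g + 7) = -3*g^3 - 4*g^2 + 4*g + 9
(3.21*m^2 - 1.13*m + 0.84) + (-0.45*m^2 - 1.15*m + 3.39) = 2.76*m^2 - 2.28*m + 4.23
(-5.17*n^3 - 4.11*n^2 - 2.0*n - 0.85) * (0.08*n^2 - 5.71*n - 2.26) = -0.4136*n^5 + 29.1919*n^4 + 34.9923*n^3 + 20.6406*n^2 + 9.3735*n + 1.921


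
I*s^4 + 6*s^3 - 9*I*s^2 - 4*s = s*(s - 4*I)*(s - I)*(I*s + 1)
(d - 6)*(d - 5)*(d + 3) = d^3 - 8*d^2 - 3*d + 90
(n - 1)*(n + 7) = n^2 + 6*n - 7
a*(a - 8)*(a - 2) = a^3 - 10*a^2 + 16*a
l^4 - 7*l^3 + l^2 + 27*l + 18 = (l - 6)*(l - 3)*(l + 1)^2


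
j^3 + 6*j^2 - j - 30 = (j - 2)*(j + 3)*(j + 5)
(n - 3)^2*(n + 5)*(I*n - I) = I*n^4 - 2*I*n^3 - 20*I*n^2 + 66*I*n - 45*I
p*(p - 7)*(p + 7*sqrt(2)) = p^3 - 7*p^2 + 7*sqrt(2)*p^2 - 49*sqrt(2)*p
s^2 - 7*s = s*(s - 7)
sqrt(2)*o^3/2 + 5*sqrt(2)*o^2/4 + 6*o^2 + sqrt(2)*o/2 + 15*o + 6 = (o + 1/2)*(o + 6*sqrt(2))*(sqrt(2)*o/2 + sqrt(2))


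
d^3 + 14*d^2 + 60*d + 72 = (d + 2)*(d + 6)^2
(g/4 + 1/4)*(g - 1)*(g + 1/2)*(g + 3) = g^4/4 + 7*g^3/8 + g^2/8 - 7*g/8 - 3/8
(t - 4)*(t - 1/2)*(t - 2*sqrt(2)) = t^3 - 9*t^2/2 - 2*sqrt(2)*t^2 + 2*t + 9*sqrt(2)*t - 4*sqrt(2)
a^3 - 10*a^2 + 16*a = a*(a - 8)*(a - 2)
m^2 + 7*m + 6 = (m + 1)*(m + 6)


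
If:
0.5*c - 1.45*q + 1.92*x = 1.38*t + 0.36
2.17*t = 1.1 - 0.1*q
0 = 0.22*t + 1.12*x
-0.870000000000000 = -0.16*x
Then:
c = 1677.36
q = 611.70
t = -27.68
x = 5.44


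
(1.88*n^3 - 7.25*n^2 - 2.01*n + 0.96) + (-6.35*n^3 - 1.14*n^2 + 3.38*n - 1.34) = -4.47*n^3 - 8.39*n^2 + 1.37*n - 0.38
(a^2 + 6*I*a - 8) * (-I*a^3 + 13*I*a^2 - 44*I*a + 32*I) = -I*a^5 + 6*a^4 + 13*I*a^4 - 78*a^3 - 36*I*a^3 + 264*a^2 - 72*I*a^2 - 192*a + 352*I*a - 256*I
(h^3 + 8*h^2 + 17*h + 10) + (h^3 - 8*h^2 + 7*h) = 2*h^3 + 24*h + 10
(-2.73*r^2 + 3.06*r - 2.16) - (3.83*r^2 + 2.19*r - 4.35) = -6.56*r^2 + 0.87*r + 2.19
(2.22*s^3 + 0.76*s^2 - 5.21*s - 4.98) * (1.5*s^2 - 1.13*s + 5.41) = 3.33*s^5 - 1.3686*s^4 + 3.3364*s^3 + 2.5289*s^2 - 22.5587*s - 26.9418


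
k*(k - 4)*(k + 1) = k^3 - 3*k^2 - 4*k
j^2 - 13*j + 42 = (j - 7)*(j - 6)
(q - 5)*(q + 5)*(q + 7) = q^3 + 7*q^2 - 25*q - 175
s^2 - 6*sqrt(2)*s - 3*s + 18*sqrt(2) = (s - 3)*(s - 6*sqrt(2))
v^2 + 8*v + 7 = (v + 1)*(v + 7)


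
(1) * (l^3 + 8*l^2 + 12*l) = l^3 + 8*l^2 + 12*l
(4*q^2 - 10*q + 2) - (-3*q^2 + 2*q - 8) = 7*q^2 - 12*q + 10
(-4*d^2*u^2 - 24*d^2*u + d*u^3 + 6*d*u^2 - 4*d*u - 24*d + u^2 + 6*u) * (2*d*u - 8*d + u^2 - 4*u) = -8*d^3*u^3 - 16*d^3*u^2 + 192*d^3*u - 2*d^2*u^4 - 4*d^2*u^3 + 40*d^2*u^2 - 16*d^2*u + 192*d^2 + d*u^5 + 2*d*u^4 - 26*d*u^3 - 4*d*u^2 + 48*d*u + u^4 + 2*u^3 - 24*u^2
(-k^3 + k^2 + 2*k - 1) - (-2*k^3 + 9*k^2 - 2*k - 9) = k^3 - 8*k^2 + 4*k + 8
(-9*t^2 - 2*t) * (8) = -72*t^2 - 16*t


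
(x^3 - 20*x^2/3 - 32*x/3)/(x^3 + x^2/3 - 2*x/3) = (3*x^2 - 20*x - 32)/(3*x^2 + x - 2)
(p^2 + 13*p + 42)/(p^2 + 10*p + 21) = (p + 6)/(p + 3)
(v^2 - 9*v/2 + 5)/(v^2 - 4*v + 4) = (v - 5/2)/(v - 2)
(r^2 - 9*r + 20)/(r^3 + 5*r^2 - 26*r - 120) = (r - 4)/(r^2 + 10*r + 24)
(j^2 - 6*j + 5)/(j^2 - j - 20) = (j - 1)/(j + 4)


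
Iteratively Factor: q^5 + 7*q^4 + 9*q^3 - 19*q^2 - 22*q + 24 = (q - 1)*(q^4 + 8*q^3 + 17*q^2 - 2*q - 24) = (q - 1)*(q + 2)*(q^3 + 6*q^2 + 5*q - 12) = (q - 1)^2*(q + 2)*(q^2 + 7*q + 12) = (q - 1)^2*(q + 2)*(q + 3)*(q + 4)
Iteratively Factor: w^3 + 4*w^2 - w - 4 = (w + 4)*(w^2 - 1) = (w + 1)*(w + 4)*(w - 1)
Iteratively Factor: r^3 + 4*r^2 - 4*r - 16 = (r + 4)*(r^2 - 4) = (r + 2)*(r + 4)*(r - 2)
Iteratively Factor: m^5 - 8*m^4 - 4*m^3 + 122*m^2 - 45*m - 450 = (m - 3)*(m^4 - 5*m^3 - 19*m^2 + 65*m + 150) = (m - 5)*(m - 3)*(m^3 - 19*m - 30) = (m - 5)*(m - 3)*(m + 2)*(m^2 - 2*m - 15) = (m - 5)*(m - 3)*(m + 2)*(m + 3)*(m - 5)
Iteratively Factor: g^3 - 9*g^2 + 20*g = (g)*(g^2 - 9*g + 20) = g*(g - 4)*(g - 5)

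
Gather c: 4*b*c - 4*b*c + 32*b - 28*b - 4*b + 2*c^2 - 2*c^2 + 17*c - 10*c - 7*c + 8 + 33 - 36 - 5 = 0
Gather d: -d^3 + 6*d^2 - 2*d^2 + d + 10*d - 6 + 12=-d^3 + 4*d^2 + 11*d + 6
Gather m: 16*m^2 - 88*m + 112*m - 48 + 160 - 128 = 16*m^2 + 24*m - 16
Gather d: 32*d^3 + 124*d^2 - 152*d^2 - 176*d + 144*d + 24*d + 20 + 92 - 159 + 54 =32*d^3 - 28*d^2 - 8*d + 7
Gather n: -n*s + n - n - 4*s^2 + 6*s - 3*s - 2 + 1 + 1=-n*s - 4*s^2 + 3*s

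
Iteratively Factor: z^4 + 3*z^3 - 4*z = (z - 1)*(z^3 + 4*z^2 + 4*z) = (z - 1)*(z + 2)*(z^2 + 2*z) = (z - 1)*(z + 2)^2*(z)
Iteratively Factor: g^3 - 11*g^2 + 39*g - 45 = (g - 5)*(g^2 - 6*g + 9) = (g - 5)*(g - 3)*(g - 3)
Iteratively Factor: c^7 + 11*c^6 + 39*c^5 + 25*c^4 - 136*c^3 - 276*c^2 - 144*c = (c - 2)*(c^6 + 13*c^5 + 65*c^4 + 155*c^3 + 174*c^2 + 72*c) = (c - 2)*(c + 2)*(c^5 + 11*c^4 + 43*c^3 + 69*c^2 + 36*c) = (c - 2)*(c + 1)*(c + 2)*(c^4 + 10*c^3 + 33*c^2 + 36*c) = (c - 2)*(c + 1)*(c + 2)*(c + 4)*(c^3 + 6*c^2 + 9*c) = (c - 2)*(c + 1)*(c + 2)*(c + 3)*(c + 4)*(c^2 + 3*c) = c*(c - 2)*(c + 1)*(c + 2)*(c + 3)*(c + 4)*(c + 3)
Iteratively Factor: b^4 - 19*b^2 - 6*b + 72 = (b + 3)*(b^3 - 3*b^2 - 10*b + 24) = (b - 2)*(b + 3)*(b^2 - b - 12) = (b - 4)*(b - 2)*(b + 3)*(b + 3)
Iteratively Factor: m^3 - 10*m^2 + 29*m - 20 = (m - 4)*(m^2 - 6*m + 5) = (m - 4)*(m - 1)*(m - 5)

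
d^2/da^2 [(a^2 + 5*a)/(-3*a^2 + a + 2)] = 12*(-8*a^3 - 3*a^2 - 15*a + 1)/(27*a^6 - 27*a^5 - 45*a^4 + 35*a^3 + 30*a^2 - 12*a - 8)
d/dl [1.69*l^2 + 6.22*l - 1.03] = 3.38*l + 6.22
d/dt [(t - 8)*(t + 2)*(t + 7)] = 3*t^2 + 2*t - 58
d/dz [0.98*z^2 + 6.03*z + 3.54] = 1.96*z + 6.03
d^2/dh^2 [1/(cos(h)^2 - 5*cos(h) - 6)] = (4*sin(h)^4 - 51*sin(h)^2 - 45*cos(h)/4 - 15*cos(3*h)/4 - 15)/(sin(h)^2 + 5*cos(h) + 5)^3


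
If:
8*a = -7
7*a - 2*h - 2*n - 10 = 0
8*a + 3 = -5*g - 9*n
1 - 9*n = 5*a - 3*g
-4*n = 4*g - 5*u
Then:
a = -7/8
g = -11/64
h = -4955/576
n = 311/576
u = 53/180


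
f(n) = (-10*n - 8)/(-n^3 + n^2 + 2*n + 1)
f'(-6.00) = 0.06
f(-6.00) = 0.22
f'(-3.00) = 0.39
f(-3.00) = 0.71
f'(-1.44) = 1.35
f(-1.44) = 2.01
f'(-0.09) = 6.49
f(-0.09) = -8.57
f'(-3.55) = 0.25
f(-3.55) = 0.54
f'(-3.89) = 0.20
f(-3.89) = 0.46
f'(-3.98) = 0.19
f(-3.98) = 0.44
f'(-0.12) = 6.50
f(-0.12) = -8.76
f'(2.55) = -23.74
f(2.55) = 8.42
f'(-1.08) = -1.51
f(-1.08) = 2.21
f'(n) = (-10*n - 8)*(3*n^2 - 2*n - 2)/(-n^3 + n^2 + 2*n + 1)^2 - 10/(-n^3 + n^2 + 2*n + 1) = 2*(-10*n^3 - 7*n^2 + 8*n + 3)/(n^6 - 2*n^5 - 3*n^4 + 2*n^3 + 6*n^2 + 4*n + 1)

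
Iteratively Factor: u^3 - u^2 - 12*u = (u + 3)*(u^2 - 4*u) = u*(u + 3)*(u - 4)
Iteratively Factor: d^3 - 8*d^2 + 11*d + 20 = (d - 4)*(d^2 - 4*d - 5) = (d - 4)*(d + 1)*(d - 5)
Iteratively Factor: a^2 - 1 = (a + 1)*(a - 1)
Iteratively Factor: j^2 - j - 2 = (j - 2)*(j + 1)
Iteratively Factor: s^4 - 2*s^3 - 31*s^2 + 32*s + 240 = (s - 4)*(s^3 + 2*s^2 - 23*s - 60) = (s - 4)*(s + 3)*(s^2 - s - 20) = (s - 4)*(s + 3)*(s + 4)*(s - 5)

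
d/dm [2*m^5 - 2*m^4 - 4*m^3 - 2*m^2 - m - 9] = 10*m^4 - 8*m^3 - 12*m^2 - 4*m - 1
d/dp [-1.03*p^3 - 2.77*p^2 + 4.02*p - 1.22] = -3.09*p^2 - 5.54*p + 4.02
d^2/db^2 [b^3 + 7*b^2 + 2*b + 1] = 6*b + 14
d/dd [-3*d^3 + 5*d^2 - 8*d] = -9*d^2 + 10*d - 8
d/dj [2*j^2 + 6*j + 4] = 4*j + 6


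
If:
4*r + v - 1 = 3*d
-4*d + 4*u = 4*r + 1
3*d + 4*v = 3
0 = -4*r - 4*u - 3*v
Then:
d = -15/37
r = -47/148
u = -35/74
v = 39/37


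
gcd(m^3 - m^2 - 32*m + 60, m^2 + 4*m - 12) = m^2 + 4*m - 12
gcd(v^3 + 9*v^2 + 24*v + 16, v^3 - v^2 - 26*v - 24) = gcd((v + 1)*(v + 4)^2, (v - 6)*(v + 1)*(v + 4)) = v^2 + 5*v + 4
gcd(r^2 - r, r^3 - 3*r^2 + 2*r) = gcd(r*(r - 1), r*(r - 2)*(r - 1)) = r^2 - r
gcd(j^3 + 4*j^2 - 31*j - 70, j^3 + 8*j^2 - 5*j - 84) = j + 7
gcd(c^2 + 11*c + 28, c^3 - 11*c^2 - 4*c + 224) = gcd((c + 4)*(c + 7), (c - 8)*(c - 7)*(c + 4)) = c + 4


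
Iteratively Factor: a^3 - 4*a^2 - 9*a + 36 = (a + 3)*(a^2 - 7*a + 12) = (a - 3)*(a + 3)*(a - 4)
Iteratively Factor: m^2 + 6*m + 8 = (m + 4)*(m + 2)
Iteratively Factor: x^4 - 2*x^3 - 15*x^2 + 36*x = (x + 4)*(x^3 - 6*x^2 + 9*x) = (x - 3)*(x + 4)*(x^2 - 3*x) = (x - 3)^2*(x + 4)*(x)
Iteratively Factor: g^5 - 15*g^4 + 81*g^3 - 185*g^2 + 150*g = (g)*(g^4 - 15*g^3 + 81*g^2 - 185*g + 150) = g*(g - 5)*(g^3 - 10*g^2 + 31*g - 30) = g*(g - 5)*(g - 3)*(g^2 - 7*g + 10) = g*(g - 5)*(g - 3)*(g - 2)*(g - 5)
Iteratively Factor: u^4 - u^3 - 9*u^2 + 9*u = (u + 3)*(u^3 - 4*u^2 + 3*u) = (u - 1)*(u + 3)*(u^2 - 3*u) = (u - 3)*(u - 1)*(u + 3)*(u)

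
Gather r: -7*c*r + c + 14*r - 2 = c + r*(14 - 7*c) - 2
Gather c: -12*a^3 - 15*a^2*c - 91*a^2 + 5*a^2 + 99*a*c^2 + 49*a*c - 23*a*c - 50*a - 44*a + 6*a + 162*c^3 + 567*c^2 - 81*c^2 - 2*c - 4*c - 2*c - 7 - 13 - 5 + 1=-12*a^3 - 86*a^2 - 88*a + 162*c^3 + c^2*(99*a + 486) + c*(-15*a^2 + 26*a - 8) - 24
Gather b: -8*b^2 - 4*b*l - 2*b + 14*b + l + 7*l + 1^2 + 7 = -8*b^2 + b*(12 - 4*l) + 8*l + 8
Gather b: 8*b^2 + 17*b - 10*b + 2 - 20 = 8*b^2 + 7*b - 18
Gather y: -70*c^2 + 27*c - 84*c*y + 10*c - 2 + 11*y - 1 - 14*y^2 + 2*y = -70*c^2 + 37*c - 14*y^2 + y*(13 - 84*c) - 3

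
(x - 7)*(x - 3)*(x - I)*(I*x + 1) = I*x^4 + 2*x^3 - 10*I*x^3 - 20*x^2 + 20*I*x^2 + 42*x + 10*I*x - 21*I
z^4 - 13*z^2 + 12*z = z*(z - 3)*(z - 1)*(z + 4)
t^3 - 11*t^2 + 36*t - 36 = (t - 6)*(t - 3)*(t - 2)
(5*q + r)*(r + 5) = 5*q*r + 25*q + r^2 + 5*r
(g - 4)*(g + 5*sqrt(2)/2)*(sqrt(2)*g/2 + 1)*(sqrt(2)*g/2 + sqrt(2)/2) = g^4/2 - 3*g^3/2 + 7*sqrt(2)*g^3/4 - 21*sqrt(2)*g^2/4 + g^2/2 - 7*sqrt(2)*g - 15*g/2 - 10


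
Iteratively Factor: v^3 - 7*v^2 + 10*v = (v - 5)*(v^2 - 2*v) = (v - 5)*(v - 2)*(v)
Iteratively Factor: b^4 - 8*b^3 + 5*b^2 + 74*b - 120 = (b - 2)*(b^3 - 6*b^2 - 7*b + 60) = (b - 2)*(b + 3)*(b^2 - 9*b + 20) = (b - 5)*(b - 2)*(b + 3)*(b - 4)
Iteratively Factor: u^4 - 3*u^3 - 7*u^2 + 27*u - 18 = (u + 3)*(u^3 - 6*u^2 + 11*u - 6) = (u - 2)*(u + 3)*(u^2 - 4*u + 3) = (u - 2)*(u - 1)*(u + 3)*(u - 3)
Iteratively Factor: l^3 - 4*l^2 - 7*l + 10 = (l - 5)*(l^2 + l - 2) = (l - 5)*(l - 1)*(l + 2)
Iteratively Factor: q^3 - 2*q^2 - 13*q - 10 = (q + 1)*(q^2 - 3*q - 10) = (q - 5)*(q + 1)*(q + 2)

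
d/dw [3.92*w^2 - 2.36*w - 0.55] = 7.84*w - 2.36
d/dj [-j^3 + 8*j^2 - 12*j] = -3*j^2 + 16*j - 12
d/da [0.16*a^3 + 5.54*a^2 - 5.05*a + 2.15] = 0.48*a^2 + 11.08*a - 5.05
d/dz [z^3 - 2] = 3*z^2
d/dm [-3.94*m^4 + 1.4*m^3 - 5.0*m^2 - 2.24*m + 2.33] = -15.76*m^3 + 4.2*m^2 - 10.0*m - 2.24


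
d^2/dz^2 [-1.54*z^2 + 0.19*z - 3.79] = -3.08000000000000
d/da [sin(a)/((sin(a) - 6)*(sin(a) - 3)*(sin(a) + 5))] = 2*(-sin(a)^3 + 2*sin(a)^2 + 45)*cos(a)/((sin(a) - 6)^2*(sin(a) - 3)^2*(sin(a) + 5)^2)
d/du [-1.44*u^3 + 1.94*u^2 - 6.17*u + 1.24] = -4.32*u^2 + 3.88*u - 6.17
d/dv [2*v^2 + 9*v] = 4*v + 9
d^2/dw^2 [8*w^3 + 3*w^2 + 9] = 48*w + 6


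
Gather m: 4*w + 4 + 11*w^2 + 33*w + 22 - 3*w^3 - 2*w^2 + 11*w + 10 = -3*w^3 + 9*w^2 + 48*w + 36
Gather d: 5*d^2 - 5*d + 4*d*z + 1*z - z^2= 5*d^2 + d*(4*z - 5) - z^2 + z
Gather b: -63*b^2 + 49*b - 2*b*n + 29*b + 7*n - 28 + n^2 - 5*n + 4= -63*b^2 + b*(78 - 2*n) + n^2 + 2*n - 24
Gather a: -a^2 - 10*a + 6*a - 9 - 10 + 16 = -a^2 - 4*a - 3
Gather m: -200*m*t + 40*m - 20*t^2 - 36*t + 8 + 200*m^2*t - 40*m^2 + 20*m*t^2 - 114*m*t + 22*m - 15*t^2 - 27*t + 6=m^2*(200*t - 40) + m*(20*t^2 - 314*t + 62) - 35*t^2 - 63*t + 14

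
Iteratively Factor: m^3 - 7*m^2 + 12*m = (m)*(m^2 - 7*m + 12) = m*(m - 4)*(m - 3)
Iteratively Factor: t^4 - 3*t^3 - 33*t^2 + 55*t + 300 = (t + 4)*(t^3 - 7*t^2 - 5*t + 75) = (t + 3)*(t + 4)*(t^2 - 10*t + 25) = (t - 5)*(t + 3)*(t + 4)*(t - 5)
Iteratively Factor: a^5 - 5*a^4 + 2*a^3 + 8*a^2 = (a - 2)*(a^4 - 3*a^3 - 4*a^2) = a*(a - 2)*(a^3 - 3*a^2 - 4*a) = a*(a - 2)*(a + 1)*(a^2 - 4*a) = a*(a - 4)*(a - 2)*(a + 1)*(a)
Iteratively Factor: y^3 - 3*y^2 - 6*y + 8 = (y + 2)*(y^2 - 5*y + 4) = (y - 1)*(y + 2)*(y - 4)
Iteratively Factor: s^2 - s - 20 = (s + 4)*(s - 5)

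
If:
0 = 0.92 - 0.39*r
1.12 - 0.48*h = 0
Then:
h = 2.33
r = 2.36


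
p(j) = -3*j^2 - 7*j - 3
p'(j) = -6*j - 7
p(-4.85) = -39.62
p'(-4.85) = 22.10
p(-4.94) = -41.63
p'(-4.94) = 22.64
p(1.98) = -28.62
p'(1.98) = -18.88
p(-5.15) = -46.52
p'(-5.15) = 23.90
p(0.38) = -6.09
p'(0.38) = -9.28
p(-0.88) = 0.84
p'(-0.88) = -1.72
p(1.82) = -25.68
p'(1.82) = -17.92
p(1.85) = -26.22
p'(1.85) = -18.10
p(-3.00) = -9.00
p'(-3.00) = 11.00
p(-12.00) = -351.00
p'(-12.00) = 65.00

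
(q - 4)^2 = q^2 - 8*q + 16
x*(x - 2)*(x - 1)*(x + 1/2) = x^4 - 5*x^3/2 + x^2/2 + x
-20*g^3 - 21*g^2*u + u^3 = (-5*g + u)*(g + u)*(4*g + u)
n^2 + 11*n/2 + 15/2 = (n + 5/2)*(n + 3)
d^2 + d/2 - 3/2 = (d - 1)*(d + 3/2)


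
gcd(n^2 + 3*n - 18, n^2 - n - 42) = n + 6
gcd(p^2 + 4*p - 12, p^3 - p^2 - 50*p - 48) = p + 6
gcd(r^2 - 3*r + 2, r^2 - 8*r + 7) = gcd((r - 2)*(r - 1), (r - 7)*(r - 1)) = r - 1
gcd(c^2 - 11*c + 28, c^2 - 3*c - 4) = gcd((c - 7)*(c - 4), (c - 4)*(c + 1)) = c - 4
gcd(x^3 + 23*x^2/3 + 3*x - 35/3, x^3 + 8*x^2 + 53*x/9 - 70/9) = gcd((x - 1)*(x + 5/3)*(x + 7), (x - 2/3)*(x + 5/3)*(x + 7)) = x^2 + 26*x/3 + 35/3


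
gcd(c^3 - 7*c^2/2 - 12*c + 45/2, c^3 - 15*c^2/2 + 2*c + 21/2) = c - 3/2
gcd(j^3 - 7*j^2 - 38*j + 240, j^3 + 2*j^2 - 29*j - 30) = j^2 + j - 30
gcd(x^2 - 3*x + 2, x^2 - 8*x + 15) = 1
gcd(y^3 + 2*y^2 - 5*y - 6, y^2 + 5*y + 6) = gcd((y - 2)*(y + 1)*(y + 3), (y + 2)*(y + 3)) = y + 3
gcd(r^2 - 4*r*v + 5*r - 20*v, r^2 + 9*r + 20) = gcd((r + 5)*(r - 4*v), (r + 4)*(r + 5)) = r + 5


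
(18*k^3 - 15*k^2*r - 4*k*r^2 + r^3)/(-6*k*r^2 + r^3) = -3*k^2/r^2 + 2*k/r + 1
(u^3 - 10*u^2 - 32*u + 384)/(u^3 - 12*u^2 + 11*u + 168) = (u^2 - 2*u - 48)/(u^2 - 4*u - 21)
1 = 1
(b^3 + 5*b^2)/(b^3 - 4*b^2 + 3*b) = b*(b + 5)/(b^2 - 4*b + 3)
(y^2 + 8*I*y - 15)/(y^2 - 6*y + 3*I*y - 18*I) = (y + 5*I)/(y - 6)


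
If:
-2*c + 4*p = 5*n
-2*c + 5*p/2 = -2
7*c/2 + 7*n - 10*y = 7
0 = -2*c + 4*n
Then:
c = -32/13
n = -16/13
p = -36/13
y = -63/26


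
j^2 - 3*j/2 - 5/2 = (j - 5/2)*(j + 1)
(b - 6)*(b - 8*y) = b^2 - 8*b*y - 6*b + 48*y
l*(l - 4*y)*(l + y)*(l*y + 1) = l^4*y - 3*l^3*y^2 + l^3 - 4*l^2*y^3 - 3*l^2*y - 4*l*y^2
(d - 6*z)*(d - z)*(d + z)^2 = d^4 - 5*d^3*z - 7*d^2*z^2 + 5*d*z^3 + 6*z^4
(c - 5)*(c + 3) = c^2 - 2*c - 15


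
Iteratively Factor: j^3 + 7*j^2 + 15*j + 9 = (j + 1)*(j^2 + 6*j + 9) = (j + 1)*(j + 3)*(j + 3)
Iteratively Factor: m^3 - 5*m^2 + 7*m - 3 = (m - 1)*(m^2 - 4*m + 3) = (m - 1)^2*(m - 3)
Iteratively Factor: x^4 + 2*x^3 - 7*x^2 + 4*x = (x + 4)*(x^3 - 2*x^2 + x) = (x - 1)*(x + 4)*(x^2 - x) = x*(x - 1)*(x + 4)*(x - 1)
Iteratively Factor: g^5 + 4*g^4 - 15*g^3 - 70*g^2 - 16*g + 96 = (g + 4)*(g^4 - 15*g^2 - 10*g + 24) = (g + 3)*(g + 4)*(g^3 - 3*g^2 - 6*g + 8) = (g + 2)*(g + 3)*(g + 4)*(g^2 - 5*g + 4) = (g - 1)*(g + 2)*(g + 3)*(g + 4)*(g - 4)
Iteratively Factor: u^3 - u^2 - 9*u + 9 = (u - 1)*(u^2 - 9) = (u - 1)*(u + 3)*(u - 3)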